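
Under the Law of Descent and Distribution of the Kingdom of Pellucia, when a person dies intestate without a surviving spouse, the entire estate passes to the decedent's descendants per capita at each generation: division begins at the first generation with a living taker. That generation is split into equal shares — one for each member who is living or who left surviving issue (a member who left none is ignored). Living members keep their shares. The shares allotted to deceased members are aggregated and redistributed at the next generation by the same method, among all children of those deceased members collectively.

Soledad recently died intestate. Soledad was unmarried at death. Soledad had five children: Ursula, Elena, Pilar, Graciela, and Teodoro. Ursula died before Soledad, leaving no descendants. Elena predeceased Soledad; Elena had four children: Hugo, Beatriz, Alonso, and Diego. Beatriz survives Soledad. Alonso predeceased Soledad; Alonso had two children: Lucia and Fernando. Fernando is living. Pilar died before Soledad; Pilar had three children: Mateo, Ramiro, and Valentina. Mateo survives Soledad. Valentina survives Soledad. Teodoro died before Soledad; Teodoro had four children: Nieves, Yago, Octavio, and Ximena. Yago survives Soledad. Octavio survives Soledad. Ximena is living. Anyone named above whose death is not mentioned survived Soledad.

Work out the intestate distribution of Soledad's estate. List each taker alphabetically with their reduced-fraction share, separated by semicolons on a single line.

There is no surviving spouse, so the entire estate passes to Soledad's descendants per capita at each generation.
At generation 1 (Elena, Pilar, Graciela, Teodoro) there are 4 shares of (1)/4 = 1/4 each.
Living: Graciela — each takes 1/4.
Deceased: Elena, Pilar, and Teodoro. Their combined 3/4 is pooled and carried to generation 2.
At generation 2 (Hugo, Beatriz, Alonso, Diego, Mateo, Ramiro, Valentina, Nieves, Yago, Octavio, Ximena) there are 11 shares of (3/4)/11 = 3/44 each.
Living: Hugo, Beatriz, Diego, Mateo, Ramiro, Valentina, Nieves, Yago, Octavio, and Ximena — each takes 3/44.
Deceased: Alonso. That 3/44 share is carried to generation 3.
At generation 3 (Lucia, Fernando) there are 2 shares of (3/44)/2 = 3/88 each.
Living: Lucia and Fernando — each takes 3/88.

Beatriz 3/44; Diego 3/44; Fernando 3/88; Graciela 1/4; Hugo 3/44; Lucia 3/88; Mateo 3/44; Nieves 3/44; Octavio 3/44; Ramiro 3/44; Valentina 3/44; Ximena 3/44; Yago 3/44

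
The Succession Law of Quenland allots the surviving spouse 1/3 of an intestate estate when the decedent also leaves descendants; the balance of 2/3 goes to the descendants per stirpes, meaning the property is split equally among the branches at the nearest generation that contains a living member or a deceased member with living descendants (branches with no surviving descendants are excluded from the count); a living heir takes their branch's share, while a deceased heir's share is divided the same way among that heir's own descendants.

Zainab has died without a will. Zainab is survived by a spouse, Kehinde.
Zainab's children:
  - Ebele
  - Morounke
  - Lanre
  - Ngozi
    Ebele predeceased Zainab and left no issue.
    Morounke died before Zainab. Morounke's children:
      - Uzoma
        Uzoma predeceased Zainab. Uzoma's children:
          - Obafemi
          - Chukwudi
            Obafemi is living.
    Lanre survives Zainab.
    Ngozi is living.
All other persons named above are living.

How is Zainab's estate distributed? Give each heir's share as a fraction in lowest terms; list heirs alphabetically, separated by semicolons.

Chukwudi 1/9; Kehinde 1/3; Lanre 2/9; Ngozi 2/9; Obafemi 1/9

Kehinde, as surviving spouse, takes 1/3.
The remaining 2/3 passes to Zainab's descendants per stirpes.
Ebele left no surviving issue, so that branch lapses and is disregarded.
The 2/3 is divided into 3 equal shares of 2/9 among Morounke, Lanre, Ngozi.
Morounke predeceased; the 2/9 allotted to Morounke's branch passes to Morounke's issue by representation.
Uzoma's line is the sole branch at this level, so the full 2/9 passes to Uzoma's issue by representation.
The 2/9 is divided into 2 equal shares of 1/9 among Obafemi, Chukwudi.
Obafemi is living and takes 1/9.
Chukwudi is living and takes 1/9.
Lanre is living and takes 2/9.
Ngozi is living and takes 2/9.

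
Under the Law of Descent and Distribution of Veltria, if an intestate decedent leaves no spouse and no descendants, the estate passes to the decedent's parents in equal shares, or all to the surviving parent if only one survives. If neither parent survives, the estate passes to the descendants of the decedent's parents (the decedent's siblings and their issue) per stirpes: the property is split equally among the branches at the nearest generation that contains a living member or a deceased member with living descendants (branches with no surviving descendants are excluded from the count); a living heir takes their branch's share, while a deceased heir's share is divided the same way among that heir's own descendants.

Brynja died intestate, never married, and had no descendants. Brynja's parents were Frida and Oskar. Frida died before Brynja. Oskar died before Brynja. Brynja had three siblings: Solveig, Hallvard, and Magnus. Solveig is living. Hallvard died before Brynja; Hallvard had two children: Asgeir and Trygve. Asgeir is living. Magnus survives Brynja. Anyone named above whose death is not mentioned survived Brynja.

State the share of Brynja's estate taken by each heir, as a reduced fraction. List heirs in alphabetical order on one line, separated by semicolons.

Asgeir 1/6; Magnus 1/3; Solveig 1/3; Trygve 1/6

Neither parent survives and there are no descendants, so the estate passes to Brynja's siblings and their issue per stirpes.
The estate is divided into 3 equal shares of 1/3 among Solveig, Hallvard, Magnus.
Solveig is living and takes 1/3.
Hallvard predeceased; the 1/3 allotted to Hallvard's branch passes to Hallvard's issue by representation.
The 1/3 is divided into 2 equal shares of 1/6 among Asgeir, Trygve.
Asgeir is living and takes 1/6.
Trygve is living and takes 1/6.
Magnus is living and takes 1/3.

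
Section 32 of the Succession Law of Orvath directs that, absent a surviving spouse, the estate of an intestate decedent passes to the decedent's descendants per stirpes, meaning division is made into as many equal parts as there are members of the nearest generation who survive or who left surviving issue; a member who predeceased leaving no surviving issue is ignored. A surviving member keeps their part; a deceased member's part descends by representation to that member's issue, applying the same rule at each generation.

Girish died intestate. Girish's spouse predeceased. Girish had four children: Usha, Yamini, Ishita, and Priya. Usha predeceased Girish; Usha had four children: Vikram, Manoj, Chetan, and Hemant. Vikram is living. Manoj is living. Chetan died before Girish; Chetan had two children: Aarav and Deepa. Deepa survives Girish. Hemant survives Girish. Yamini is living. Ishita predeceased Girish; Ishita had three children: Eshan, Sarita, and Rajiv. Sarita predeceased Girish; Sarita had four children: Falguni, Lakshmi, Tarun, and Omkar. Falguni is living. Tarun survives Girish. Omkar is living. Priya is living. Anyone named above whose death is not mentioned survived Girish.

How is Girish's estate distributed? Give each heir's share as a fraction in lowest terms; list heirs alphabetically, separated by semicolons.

There is no surviving spouse, so the entire estate passes to Girish's descendants per stirpes.
The estate is divided into 4 equal shares of 1/4 among Usha, Yamini, Ishita, Priya.
Usha predeceased; the 1/4 allotted to Usha's branch passes to Usha's issue by representation.
The 1/4 is divided into 4 equal shares of 1/16 among Vikram, Manoj, Chetan, Hemant.
Vikram is living and takes 1/16.
Manoj is living and takes 1/16.
Chetan predeceased; the 1/16 allotted to Chetan's branch passes to Chetan's issue by representation.
The 1/16 is divided into 2 equal shares of 1/32 among Aarav, Deepa.
Aarav is living and takes 1/32.
Deepa is living and takes 1/32.
Hemant is living and takes 1/16.
Yamini is living and takes 1/4.
Ishita predeceased; the 1/4 allotted to Ishita's branch passes to Ishita's issue by representation.
The 1/4 is divided into 3 equal shares of 1/12 among Eshan, Sarita, Rajiv.
Eshan is living and takes 1/12.
Sarita predeceased; the 1/12 allotted to Sarita's branch passes to Sarita's issue by representation.
The 1/12 is divided into 4 equal shares of 1/48 among Falguni, Lakshmi, Tarun, Omkar.
Falguni is living and takes 1/48.
Lakshmi is living and takes 1/48.
Tarun is living and takes 1/48.
Omkar is living and takes 1/48.
Rajiv is living and takes 1/12.
Priya is living and takes 1/4.

Aarav 1/32; Deepa 1/32; Eshan 1/12; Falguni 1/48; Hemant 1/16; Lakshmi 1/48; Manoj 1/16; Omkar 1/48; Priya 1/4; Rajiv 1/12; Tarun 1/48; Vikram 1/16; Yamini 1/4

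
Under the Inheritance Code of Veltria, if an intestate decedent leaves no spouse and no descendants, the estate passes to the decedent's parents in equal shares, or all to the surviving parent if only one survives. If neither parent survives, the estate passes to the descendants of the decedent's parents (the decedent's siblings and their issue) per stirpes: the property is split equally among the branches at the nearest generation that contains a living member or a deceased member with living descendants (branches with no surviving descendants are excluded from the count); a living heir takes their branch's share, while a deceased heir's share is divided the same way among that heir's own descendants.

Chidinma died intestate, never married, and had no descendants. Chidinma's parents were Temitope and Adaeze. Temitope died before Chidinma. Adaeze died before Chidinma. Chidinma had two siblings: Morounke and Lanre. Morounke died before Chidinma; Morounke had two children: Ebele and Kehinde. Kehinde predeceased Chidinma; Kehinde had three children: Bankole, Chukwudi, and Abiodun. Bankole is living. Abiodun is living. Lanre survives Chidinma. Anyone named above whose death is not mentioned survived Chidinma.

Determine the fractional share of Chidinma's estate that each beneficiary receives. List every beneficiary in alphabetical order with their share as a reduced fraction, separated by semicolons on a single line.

Neither parent survives and there are no descendants, so the estate passes to Chidinma's siblings and their issue per stirpes.
The estate is divided into 2 equal shares of 1/2 among Morounke, Lanre.
Morounke predeceased; the 1/2 allotted to Morounke's branch passes to Morounke's issue by representation.
The 1/2 is divided into 2 equal shares of 1/4 among Ebele, Kehinde.
Ebele is living and takes 1/4.
Kehinde predeceased; the 1/4 allotted to Kehinde's branch passes to Kehinde's issue by representation.
The 1/4 is divided into 3 equal shares of 1/12 among Bankole, Chukwudi, Abiodun.
Bankole is living and takes 1/12.
Chukwudi is living and takes 1/12.
Abiodun is living and takes 1/12.
Lanre is living and takes 1/2.

Abiodun 1/12; Bankole 1/12; Chukwudi 1/12; Ebele 1/4; Lanre 1/2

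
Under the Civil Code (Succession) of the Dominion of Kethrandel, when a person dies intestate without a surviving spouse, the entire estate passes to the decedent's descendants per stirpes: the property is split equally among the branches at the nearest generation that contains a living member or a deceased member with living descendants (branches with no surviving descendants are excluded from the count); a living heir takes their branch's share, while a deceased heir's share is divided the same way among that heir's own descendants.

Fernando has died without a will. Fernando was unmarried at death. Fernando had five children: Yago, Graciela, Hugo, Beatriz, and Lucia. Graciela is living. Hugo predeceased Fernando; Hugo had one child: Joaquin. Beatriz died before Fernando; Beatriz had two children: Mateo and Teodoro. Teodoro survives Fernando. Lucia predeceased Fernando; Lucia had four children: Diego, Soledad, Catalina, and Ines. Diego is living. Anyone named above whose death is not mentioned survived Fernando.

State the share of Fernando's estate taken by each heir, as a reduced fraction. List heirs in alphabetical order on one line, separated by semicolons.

There is no surviving spouse, so the entire estate passes to Fernando's descendants per stirpes.
The estate is divided into 5 equal shares of 1/5 among Yago, Graciela, Hugo, Beatriz, Lucia.
Yago is living and takes 1/5.
Graciela is living and takes 1/5.
Hugo predeceased; the 1/5 allotted to Hugo's branch passes to Hugo's issue by representation.
Joaquin is the sole taker at this level and receives the full 1/5.
Beatriz predeceased; the 1/5 allotted to Beatriz's branch passes to Beatriz's issue by representation.
The 1/5 is divided into 2 equal shares of 1/10 among Mateo, Teodoro.
Mateo is living and takes 1/10.
Teodoro is living and takes 1/10.
Lucia predeceased; the 1/5 allotted to Lucia's branch passes to Lucia's issue by representation.
The 1/5 is divided into 4 equal shares of 1/20 among Diego, Soledad, Catalina, Ines.
Diego is living and takes 1/20.
Soledad is living and takes 1/20.
Catalina is living and takes 1/20.
Ines is living and takes 1/20.

Catalina 1/20; Diego 1/20; Graciela 1/5; Ines 1/20; Joaquin 1/5; Mateo 1/10; Soledad 1/20; Teodoro 1/10; Yago 1/5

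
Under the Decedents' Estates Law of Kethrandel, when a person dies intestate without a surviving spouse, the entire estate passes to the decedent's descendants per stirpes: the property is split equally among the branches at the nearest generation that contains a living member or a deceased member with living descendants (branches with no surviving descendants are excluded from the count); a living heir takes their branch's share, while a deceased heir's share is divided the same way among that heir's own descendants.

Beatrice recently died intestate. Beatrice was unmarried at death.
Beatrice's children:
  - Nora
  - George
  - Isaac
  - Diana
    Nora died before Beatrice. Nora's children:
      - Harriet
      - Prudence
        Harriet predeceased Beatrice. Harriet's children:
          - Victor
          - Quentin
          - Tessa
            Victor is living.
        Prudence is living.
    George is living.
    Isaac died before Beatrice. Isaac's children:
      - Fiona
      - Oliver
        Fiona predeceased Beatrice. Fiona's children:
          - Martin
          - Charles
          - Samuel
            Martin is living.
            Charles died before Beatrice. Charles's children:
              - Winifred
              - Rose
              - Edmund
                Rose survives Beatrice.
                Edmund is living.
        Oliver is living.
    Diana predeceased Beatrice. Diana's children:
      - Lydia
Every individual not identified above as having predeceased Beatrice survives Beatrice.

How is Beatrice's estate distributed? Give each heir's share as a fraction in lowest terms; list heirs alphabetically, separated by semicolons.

Edmund 1/72; George 1/4; Lydia 1/4; Martin 1/24; Oliver 1/8; Prudence 1/8; Quentin 1/24; Rose 1/72; Samuel 1/24; Tessa 1/24; Victor 1/24; Winifred 1/72

There is no surviving spouse, so the entire estate passes to Beatrice's descendants per stirpes.
The estate is divided into 4 equal shares of 1/4 among Nora, George, Isaac, Diana.
Nora predeceased; the 1/4 allotted to Nora's branch passes to Nora's issue by representation.
The 1/4 is divided into 2 equal shares of 1/8 among Harriet, Prudence.
Harriet predeceased; the 1/8 allotted to Harriet's branch passes to Harriet's issue by representation.
The 1/8 is divided into 3 equal shares of 1/24 among Victor, Quentin, Tessa.
Victor is living and takes 1/24.
Quentin is living and takes 1/24.
Tessa is living and takes 1/24.
Prudence is living and takes 1/8.
George is living and takes 1/4.
Isaac predeceased; the 1/4 allotted to Isaac's branch passes to Isaac's issue by representation.
The 1/4 is divided into 2 equal shares of 1/8 among Fiona, Oliver.
Fiona predeceased; the 1/8 allotted to Fiona's branch passes to Fiona's issue by representation.
The 1/8 is divided into 3 equal shares of 1/24 among Martin, Charles, Samuel.
Martin is living and takes 1/24.
Charles predeceased; the 1/24 allotted to Charles's branch passes to Charles's issue by representation.
The 1/24 is divided into 3 equal shares of 1/72 among Winifred, Rose, Edmund.
Winifred is living and takes 1/72.
Rose is living and takes 1/72.
Edmund is living and takes 1/72.
Samuel is living and takes 1/24.
Oliver is living and takes 1/8.
Diana predeceased; the 1/4 allotted to Diana's branch passes to Diana's issue by representation.
Lydia is the sole taker at this level and receives the full 1/4.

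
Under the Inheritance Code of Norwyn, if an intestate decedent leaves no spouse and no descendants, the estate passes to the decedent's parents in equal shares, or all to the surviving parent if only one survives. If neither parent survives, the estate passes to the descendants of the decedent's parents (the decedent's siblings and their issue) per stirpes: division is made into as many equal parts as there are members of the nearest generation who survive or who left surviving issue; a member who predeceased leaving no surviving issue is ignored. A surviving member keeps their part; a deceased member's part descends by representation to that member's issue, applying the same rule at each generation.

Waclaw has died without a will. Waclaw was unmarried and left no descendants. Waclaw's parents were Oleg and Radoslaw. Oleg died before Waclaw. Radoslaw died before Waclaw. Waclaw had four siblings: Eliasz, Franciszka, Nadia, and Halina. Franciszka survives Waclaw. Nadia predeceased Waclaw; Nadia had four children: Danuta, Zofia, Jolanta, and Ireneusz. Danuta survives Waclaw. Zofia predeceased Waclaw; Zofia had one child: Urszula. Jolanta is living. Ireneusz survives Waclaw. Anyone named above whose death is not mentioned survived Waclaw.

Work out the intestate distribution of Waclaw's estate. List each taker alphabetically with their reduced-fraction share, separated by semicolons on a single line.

Danuta 1/16; Eliasz 1/4; Franciszka 1/4; Halina 1/4; Ireneusz 1/16; Jolanta 1/16; Urszula 1/16

Neither parent survives and there are no descendants, so the estate passes to Waclaw's siblings and their issue per stirpes.
The estate is divided into 4 equal shares of 1/4 among Eliasz, Franciszka, Nadia, Halina.
Eliasz is living and takes 1/4.
Franciszka is living and takes 1/4.
Nadia predeceased; the 1/4 allotted to Nadia's branch passes to Nadia's issue by representation.
The 1/4 is divided into 4 equal shares of 1/16 among Danuta, Zofia, Jolanta, Ireneusz.
Danuta is living and takes 1/16.
Zofia predeceased; the 1/16 allotted to Zofia's branch passes to Zofia's issue by representation.
Urszula is the sole taker at this level and receives the full 1/16.
Jolanta is living and takes 1/16.
Ireneusz is living and takes 1/16.
Halina is living and takes 1/4.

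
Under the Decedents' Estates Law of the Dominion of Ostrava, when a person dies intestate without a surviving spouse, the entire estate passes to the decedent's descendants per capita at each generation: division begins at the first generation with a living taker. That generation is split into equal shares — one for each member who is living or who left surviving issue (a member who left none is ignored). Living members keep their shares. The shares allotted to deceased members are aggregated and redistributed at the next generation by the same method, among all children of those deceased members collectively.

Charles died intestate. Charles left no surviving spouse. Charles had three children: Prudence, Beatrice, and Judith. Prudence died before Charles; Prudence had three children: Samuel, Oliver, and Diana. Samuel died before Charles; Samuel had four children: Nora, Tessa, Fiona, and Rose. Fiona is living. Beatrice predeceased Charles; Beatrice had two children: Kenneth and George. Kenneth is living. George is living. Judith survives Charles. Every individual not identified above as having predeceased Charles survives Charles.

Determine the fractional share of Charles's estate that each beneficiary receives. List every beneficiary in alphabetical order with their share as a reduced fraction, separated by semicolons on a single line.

Diana 2/15; Fiona 1/30; George 2/15; Judith 1/3; Kenneth 2/15; Nora 1/30; Oliver 2/15; Rose 1/30; Tessa 1/30

There is no surviving spouse, so the entire estate passes to Charles's descendants per capita at each generation.
At generation 1 (Prudence, Beatrice, Judith) there are 3 shares of (1)/3 = 1/3 each.
Living: Judith — each takes 1/3.
Deceased: Prudence and Beatrice. Their combined 2/3 is pooled and carried to generation 2.
At generation 2 (Samuel, Oliver, Diana, Kenneth, George) there are 5 shares of (2/3)/5 = 2/15 each.
Living: Oliver, Diana, Kenneth, and George — each takes 2/15.
Deceased: Samuel. That 2/15 share is carried to generation 3.
At generation 3 (Nora, Tessa, Fiona, Rose) there are 4 shares of (2/15)/4 = 1/30 each.
Living: Nora, Tessa, Fiona, and Rose — each takes 1/30.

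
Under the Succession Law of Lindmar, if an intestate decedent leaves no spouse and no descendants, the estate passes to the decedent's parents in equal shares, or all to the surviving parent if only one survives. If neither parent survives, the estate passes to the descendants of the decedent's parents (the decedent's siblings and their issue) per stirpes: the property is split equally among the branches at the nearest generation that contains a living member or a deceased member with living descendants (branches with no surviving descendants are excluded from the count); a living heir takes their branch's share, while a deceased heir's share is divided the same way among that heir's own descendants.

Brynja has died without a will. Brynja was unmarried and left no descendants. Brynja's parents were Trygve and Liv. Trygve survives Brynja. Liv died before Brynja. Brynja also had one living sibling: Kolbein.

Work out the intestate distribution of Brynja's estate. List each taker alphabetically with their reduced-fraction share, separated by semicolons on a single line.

Only one parent, Trygve, survives, so Trygve takes the entire estate. The siblings take nothing because a surviving parent has priority.

Trygve 1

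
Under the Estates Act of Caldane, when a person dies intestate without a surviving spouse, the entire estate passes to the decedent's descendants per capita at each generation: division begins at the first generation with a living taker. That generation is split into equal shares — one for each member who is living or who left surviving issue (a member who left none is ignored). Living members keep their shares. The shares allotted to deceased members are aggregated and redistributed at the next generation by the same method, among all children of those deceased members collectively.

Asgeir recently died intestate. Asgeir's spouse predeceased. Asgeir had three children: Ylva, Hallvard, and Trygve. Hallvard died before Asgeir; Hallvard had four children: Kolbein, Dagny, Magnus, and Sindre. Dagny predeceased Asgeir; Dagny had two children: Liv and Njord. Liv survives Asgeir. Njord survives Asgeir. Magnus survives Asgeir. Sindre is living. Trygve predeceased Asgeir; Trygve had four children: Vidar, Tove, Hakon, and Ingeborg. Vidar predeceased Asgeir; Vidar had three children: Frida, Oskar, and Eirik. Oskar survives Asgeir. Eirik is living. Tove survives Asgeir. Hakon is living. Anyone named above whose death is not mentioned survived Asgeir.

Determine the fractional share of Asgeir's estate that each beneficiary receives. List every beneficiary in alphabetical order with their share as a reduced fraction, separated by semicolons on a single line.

Eirik 1/30; Frida 1/30; Hakon 1/12; Ingeborg 1/12; Kolbein 1/12; Liv 1/30; Magnus 1/12; Njord 1/30; Oskar 1/30; Sindre 1/12; Tove 1/12; Ylva 1/3

There is no surviving spouse, so the entire estate passes to Asgeir's descendants per capita at each generation.
At generation 1 (Ylva, Hallvard, Trygve) there are 3 shares of (1)/3 = 1/3 each.
Living: Ylva — each takes 1/3.
Deceased: Hallvard and Trygve. Their combined 2/3 is pooled and carried to generation 2.
At generation 2 (Kolbein, Dagny, Magnus, Sindre, Vidar, Tove, Hakon, Ingeborg) there are 8 shares of (2/3)/8 = 1/12 each.
Living: Kolbein, Magnus, Sindre, Tove, Hakon, and Ingeborg — each takes 1/12.
Deceased: Dagny and Vidar. Their combined 1/6 is pooled and carried to generation 3.
At generation 3 (Liv, Njord, Frida, Oskar, Eirik) there are 5 shares of (1/6)/5 = 1/30 each.
Living: Liv, Njord, Frida, Oskar, and Eirik — each takes 1/30.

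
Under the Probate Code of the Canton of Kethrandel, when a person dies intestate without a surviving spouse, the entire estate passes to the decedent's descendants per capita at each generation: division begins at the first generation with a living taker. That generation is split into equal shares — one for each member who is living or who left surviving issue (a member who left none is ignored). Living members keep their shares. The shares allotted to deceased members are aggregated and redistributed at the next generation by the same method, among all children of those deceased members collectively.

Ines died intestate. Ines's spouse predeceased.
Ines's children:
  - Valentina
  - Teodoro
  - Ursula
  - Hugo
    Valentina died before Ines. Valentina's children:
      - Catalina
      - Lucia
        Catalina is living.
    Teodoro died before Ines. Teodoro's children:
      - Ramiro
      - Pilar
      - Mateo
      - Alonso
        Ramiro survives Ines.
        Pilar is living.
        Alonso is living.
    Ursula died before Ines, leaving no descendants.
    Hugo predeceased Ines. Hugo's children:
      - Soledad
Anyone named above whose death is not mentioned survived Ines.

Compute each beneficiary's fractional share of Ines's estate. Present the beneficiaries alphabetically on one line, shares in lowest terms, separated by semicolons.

Alonso 1/7; Catalina 1/7; Lucia 1/7; Mateo 1/7; Pilar 1/7; Ramiro 1/7; Soledad 1/7

There is no surviving spouse, so the entire estate passes to Ines's descendants per capita at each generation.
No one at generation 1 (Valentina, Teodoro, Hugo) is living; moving to the next generation.
At generation 2 (Catalina, Lucia, Ramiro, Pilar, Mateo, Alonso, Soledad) there are 7 shares of (1)/7 = 1/7 each.
Living: Catalina, Lucia, Ramiro, Pilar, Mateo, Alonso, and Soledad — each takes 1/7.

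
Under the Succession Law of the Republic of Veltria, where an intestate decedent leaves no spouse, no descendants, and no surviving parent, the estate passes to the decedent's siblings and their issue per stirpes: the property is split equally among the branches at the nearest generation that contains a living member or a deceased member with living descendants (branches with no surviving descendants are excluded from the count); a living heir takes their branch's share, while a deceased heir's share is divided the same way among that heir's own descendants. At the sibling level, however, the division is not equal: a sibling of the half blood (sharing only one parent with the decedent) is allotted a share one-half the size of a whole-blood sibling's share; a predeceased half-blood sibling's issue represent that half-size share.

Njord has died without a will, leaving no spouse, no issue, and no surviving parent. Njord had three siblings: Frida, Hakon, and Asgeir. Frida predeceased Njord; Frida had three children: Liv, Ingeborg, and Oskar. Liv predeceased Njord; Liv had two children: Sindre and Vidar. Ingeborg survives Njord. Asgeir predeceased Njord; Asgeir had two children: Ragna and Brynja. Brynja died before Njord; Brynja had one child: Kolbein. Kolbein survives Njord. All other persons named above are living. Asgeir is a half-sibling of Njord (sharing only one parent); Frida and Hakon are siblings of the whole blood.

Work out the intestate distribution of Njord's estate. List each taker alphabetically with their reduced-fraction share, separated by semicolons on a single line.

No spouse, descendants, or parent survives, so the estate passes to Njord's siblings per stirpes.
Half-blood siblings count for one-half the weight of whole-blood siblings at the initial division.
Dividing 1 in proportion to weights (total weight 5/2): Frida (weight 1) → 2/5; Hakon (weight 1) → 2/5; Asgeir (weight 1/2) → 1/5.
Frida predeceased; the 2/5 allotted to Frida's branch passes to Frida's issue by representation.
The 2/5 is divided into 3 equal shares of 2/15 among Liv, Ingeborg, Oskar.
Liv predeceased; the 2/15 allotted to Liv's branch passes to Liv's issue by representation.
The 2/15 is divided into 2 equal shares of 1/15 among Sindre, Vidar.
Sindre is living and takes 1/15.
Vidar is living and takes 1/15.
Ingeborg is living and takes 2/15.
Oskar is living and takes 2/15.
Hakon is living and takes 2/5.
Asgeir predeceased; the 1/5 allotted to Asgeir's branch passes to Asgeir's issue by representation.
The 1/5 is divided into 2 equal shares of 1/10 among Ragna, Brynja.
Ragna is living and takes 1/10.
Brynja predeceased; the 1/10 allotted to Brynja's branch passes to Brynja's issue by representation.
Kolbein is the sole taker at this level and receives the full 1/10.

Hakon 2/5; Ingeborg 2/15; Kolbein 1/10; Oskar 2/15; Ragna 1/10; Sindre 1/15; Vidar 1/15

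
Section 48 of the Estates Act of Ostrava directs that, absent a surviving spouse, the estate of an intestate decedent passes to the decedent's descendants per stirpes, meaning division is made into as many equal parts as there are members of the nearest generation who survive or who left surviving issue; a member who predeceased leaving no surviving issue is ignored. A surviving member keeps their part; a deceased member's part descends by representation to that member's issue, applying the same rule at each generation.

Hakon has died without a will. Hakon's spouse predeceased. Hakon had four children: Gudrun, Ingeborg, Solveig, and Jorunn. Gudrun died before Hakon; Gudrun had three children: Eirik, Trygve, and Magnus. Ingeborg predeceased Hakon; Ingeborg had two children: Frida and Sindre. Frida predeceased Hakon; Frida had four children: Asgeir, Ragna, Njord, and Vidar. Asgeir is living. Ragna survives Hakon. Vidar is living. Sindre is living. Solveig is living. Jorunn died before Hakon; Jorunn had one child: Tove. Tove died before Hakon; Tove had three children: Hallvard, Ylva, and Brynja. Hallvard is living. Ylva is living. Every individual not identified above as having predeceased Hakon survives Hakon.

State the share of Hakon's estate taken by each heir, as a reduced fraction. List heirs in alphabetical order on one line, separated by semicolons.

There is no surviving spouse, so the entire estate passes to Hakon's descendants per stirpes.
The estate is divided into 4 equal shares of 1/4 among Gudrun, Ingeborg, Solveig, Jorunn.
Gudrun predeceased; the 1/4 allotted to Gudrun's branch passes to Gudrun's issue by representation.
The 1/4 is divided into 3 equal shares of 1/12 among Eirik, Trygve, Magnus.
Eirik is living and takes 1/12.
Trygve is living and takes 1/12.
Magnus is living and takes 1/12.
Ingeborg predeceased; the 1/4 allotted to Ingeborg's branch passes to Ingeborg's issue by representation.
The 1/4 is divided into 2 equal shares of 1/8 among Frida, Sindre.
Frida predeceased; the 1/8 allotted to Frida's branch passes to Frida's issue by representation.
The 1/8 is divided into 4 equal shares of 1/32 among Asgeir, Ragna, Njord, Vidar.
Asgeir is living and takes 1/32.
Ragna is living and takes 1/32.
Njord is living and takes 1/32.
Vidar is living and takes 1/32.
Sindre is living and takes 1/8.
Solveig is living and takes 1/4.
Jorunn predeceased; the 1/4 allotted to Jorunn's branch passes to Jorunn's issue by representation.
Tove's line is the sole branch at this level, so the full 1/4 passes to Tove's issue by representation.
The 1/4 is divided into 3 equal shares of 1/12 among Hallvard, Ylva, Brynja.
Hallvard is living and takes 1/12.
Ylva is living and takes 1/12.
Brynja is living and takes 1/12.

Asgeir 1/32; Brynja 1/12; Eirik 1/12; Hallvard 1/12; Magnus 1/12; Njord 1/32; Ragna 1/32; Sindre 1/8; Solveig 1/4; Trygve 1/12; Vidar 1/32; Ylva 1/12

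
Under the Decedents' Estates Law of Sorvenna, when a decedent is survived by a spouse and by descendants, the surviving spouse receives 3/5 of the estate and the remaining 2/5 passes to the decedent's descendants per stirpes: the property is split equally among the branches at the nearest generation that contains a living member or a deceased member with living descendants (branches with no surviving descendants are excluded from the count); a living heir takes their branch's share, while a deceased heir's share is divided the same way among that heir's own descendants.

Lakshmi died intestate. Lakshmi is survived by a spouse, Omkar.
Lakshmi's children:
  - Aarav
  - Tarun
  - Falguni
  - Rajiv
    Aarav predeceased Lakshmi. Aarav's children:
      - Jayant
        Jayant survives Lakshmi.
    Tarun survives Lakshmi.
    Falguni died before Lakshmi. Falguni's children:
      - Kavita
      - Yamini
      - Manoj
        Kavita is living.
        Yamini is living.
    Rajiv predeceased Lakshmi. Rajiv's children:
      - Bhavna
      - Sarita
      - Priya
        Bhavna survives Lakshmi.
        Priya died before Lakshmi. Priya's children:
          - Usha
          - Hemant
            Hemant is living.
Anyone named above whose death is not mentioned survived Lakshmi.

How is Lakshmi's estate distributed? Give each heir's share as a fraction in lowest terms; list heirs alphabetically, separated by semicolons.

Bhavna 1/30; Hemant 1/60; Jayant 1/10; Kavita 1/30; Manoj 1/30; Omkar 3/5; Sarita 1/30; Tarun 1/10; Usha 1/60; Yamini 1/30

Omkar, as surviving spouse, takes 3/5.
The remaining 2/5 passes to Lakshmi's descendants per stirpes.
The 2/5 is divided into 4 equal shares of 1/10 among Aarav, Tarun, Falguni, Rajiv.
Aarav predeceased; the 1/10 allotted to Aarav's branch passes to Aarav's issue by representation.
Jayant is the sole taker at this level and receives the full 1/10.
Tarun is living and takes 1/10.
Falguni predeceased; the 1/10 allotted to Falguni's branch passes to Falguni's issue by representation.
The 1/10 is divided into 3 equal shares of 1/30 among Kavita, Yamini, Manoj.
Kavita is living and takes 1/30.
Yamini is living and takes 1/30.
Manoj is living and takes 1/30.
Rajiv predeceased; the 1/10 allotted to Rajiv's branch passes to Rajiv's issue by representation.
The 1/10 is divided into 3 equal shares of 1/30 among Bhavna, Sarita, Priya.
Bhavna is living and takes 1/30.
Sarita is living and takes 1/30.
Priya predeceased; the 1/30 allotted to Priya's branch passes to Priya's issue by representation.
The 1/30 is divided into 2 equal shares of 1/60 among Usha, Hemant.
Usha is living and takes 1/60.
Hemant is living and takes 1/60.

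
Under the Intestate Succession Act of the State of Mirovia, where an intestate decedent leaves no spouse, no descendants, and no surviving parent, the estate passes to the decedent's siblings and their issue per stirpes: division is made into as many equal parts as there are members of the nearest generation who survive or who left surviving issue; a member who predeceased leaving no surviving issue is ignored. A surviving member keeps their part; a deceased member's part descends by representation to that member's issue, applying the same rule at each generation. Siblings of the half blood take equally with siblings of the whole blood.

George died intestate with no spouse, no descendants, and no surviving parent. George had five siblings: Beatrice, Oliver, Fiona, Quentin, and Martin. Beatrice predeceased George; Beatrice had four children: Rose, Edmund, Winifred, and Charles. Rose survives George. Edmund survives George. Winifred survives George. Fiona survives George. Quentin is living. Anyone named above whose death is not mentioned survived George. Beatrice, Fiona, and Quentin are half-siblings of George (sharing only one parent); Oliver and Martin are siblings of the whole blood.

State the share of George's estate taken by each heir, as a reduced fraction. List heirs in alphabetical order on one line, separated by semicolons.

Charles 1/20; Edmund 1/20; Fiona 1/5; Martin 1/5; Oliver 1/5; Quentin 1/5; Rose 1/20; Winifred 1/20

No spouse, descendants, or parent survives, so the estate passes to George's siblings per stirpes.
Half-blood and whole-blood siblings take equally under the stated rule.
The estate is divided into 5 equal shares of 1/5 among Beatrice, Oliver, Fiona, Quentin, Martin.
Beatrice predeceased; the 1/5 allotted to Beatrice's branch passes to Beatrice's issue by representation.
The 1/5 is divided into 4 equal shares of 1/20 among Rose, Edmund, Winifred, Charles.
Rose is living and takes 1/20.
Edmund is living and takes 1/20.
Winifred is living and takes 1/20.
Charles is living and takes 1/20.
Oliver is living and takes 1/5.
Fiona is living and takes 1/5.
Quentin is living and takes 1/5.
Martin is living and takes 1/5.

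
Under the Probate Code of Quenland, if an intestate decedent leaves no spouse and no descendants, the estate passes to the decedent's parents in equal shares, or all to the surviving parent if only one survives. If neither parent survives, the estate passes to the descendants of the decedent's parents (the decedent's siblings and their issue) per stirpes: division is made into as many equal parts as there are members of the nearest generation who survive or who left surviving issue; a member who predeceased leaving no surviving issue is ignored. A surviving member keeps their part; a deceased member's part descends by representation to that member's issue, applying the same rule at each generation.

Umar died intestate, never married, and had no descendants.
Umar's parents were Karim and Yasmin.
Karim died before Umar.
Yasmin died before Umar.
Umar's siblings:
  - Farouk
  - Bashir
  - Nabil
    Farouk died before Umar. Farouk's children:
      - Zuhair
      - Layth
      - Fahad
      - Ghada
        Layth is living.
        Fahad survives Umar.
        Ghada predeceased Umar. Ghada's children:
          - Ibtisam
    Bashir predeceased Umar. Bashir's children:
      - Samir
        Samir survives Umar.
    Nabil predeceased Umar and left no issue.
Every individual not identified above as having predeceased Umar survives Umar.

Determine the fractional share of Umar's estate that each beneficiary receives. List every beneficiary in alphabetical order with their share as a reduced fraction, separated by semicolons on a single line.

Neither parent survives and there are no descendants, so the estate passes to Umar's siblings and their issue per stirpes.
Nabil left no surviving issue, so that branch lapses and is disregarded.
The estate is divided into 2 equal shares of 1/2 among Farouk, Bashir.
Farouk predeceased; the 1/2 allotted to Farouk's branch passes to Farouk's issue by representation.
The 1/2 is divided into 4 equal shares of 1/8 among Zuhair, Layth, Fahad, Ghada.
Zuhair is living and takes 1/8.
Layth is living and takes 1/8.
Fahad is living and takes 1/8.
Ghada predeceased; the 1/8 allotted to Ghada's branch passes to Ghada's issue by representation.
Ibtisam is the sole taker at this level and receives the full 1/8.
Bashir predeceased; the 1/2 allotted to Bashir's branch passes to Bashir's issue by representation.
Samir is the sole taker at this level and receives the full 1/2.

Fahad 1/8; Ibtisam 1/8; Layth 1/8; Samir 1/2; Zuhair 1/8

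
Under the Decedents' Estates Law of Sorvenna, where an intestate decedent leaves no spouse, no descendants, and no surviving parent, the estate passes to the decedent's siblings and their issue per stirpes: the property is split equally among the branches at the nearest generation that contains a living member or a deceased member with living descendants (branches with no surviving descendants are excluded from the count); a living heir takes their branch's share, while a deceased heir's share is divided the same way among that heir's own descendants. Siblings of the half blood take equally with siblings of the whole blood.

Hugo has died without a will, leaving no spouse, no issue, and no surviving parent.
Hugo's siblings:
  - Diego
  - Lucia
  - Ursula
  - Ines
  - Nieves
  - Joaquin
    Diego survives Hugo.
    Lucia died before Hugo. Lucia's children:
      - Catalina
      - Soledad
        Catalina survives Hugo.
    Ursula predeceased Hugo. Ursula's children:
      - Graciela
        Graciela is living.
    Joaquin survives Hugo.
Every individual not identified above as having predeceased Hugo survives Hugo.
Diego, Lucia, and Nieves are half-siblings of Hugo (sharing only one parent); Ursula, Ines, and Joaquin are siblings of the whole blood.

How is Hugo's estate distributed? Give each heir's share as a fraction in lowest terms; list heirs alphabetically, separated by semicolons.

Catalina 1/12; Diego 1/6; Graciela 1/6; Ines 1/6; Joaquin 1/6; Nieves 1/6; Soledad 1/12

No spouse, descendants, or parent survives, so the estate passes to Hugo's siblings per stirpes.
Half-blood and whole-blood siblings take equally under the stated rule.
The estate is divided into 6 equal shares of 1/6 among Diego, Lucia, Ursula, Ines, Nieves, Joaquin.
Diego is living and takes 1/6.
Lucia predeceased; the 1/6 allotted to Lucia's branch passes to Lucia's issue by representation.
The 1/6 is divided into 2 equal shares of 1/12 among Catalina, Soledad.
Catalina is living and takes 1/12.
Soledad is living and takes 1/12.
Ursula predeceased; the 1/6 allotted to Ursula's branch passes to Ursula's issue by representation.
Graciela is the sole taker at this level and receives the full 1/6.
Ines is living and takes 1/6.
Nieves is living and takes 1/6.
Joaquin is living and takes 1/6.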